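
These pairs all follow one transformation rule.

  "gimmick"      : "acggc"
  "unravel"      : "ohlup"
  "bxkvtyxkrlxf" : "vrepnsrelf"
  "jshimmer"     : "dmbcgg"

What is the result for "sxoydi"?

What's happening: shift every letter 6 places backward in the alphabet (wrapping around), then delete the last 2 characters.
Working it through for "sxoydi": intermediate "mrisxc", final "mris".
(Check on "bxkvtyxkrlxf": → "vrepnsrelfrz" → "vrepnsrelf" ✓)

mris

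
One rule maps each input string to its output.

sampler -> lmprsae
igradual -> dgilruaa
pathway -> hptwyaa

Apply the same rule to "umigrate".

The pattern: sort the characters into alphabetical order, then move the first 2 characters to the end (rotate left by 2).
Starting from "umigrate": after the first operation, "aegimrtu"; after the second, "gimrtuae".

gimrtuae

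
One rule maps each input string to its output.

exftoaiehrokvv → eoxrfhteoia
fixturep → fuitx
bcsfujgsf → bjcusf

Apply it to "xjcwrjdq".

What's happening: delete the last 3 characters, then take characters alternately from the front and the back (1st, last, 2nd, 2nd-last, ...).
On "xjcwrjdq": the first step gives "xjcwr", and the second then gives "xrjwc".

xrjwc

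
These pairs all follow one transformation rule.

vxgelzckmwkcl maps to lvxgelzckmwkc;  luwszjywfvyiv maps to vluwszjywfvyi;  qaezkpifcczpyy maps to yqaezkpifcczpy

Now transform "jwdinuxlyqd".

djwdinuxlyq

The transformation: move the last character to the front.
So "jwdinuxlyqd" becomes "djwdinuxlyq".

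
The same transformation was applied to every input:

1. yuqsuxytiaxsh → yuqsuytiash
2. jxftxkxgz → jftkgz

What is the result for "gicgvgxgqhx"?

gicgvggqh

The pattern: remove every "x".
Applying that to "gicgvgxgqhx" gives "gicgvggqh".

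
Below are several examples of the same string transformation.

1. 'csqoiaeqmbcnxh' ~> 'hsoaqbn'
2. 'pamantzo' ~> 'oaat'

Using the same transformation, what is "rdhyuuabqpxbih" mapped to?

The transformation: move the last 2 characters to the front (rotate right by 2), then keep every other character starting from the second (positions 2nd, 4th, 6th, ...).
For "rdhyuuabqpxbih" the result is "hdyubpb".

hdyubpb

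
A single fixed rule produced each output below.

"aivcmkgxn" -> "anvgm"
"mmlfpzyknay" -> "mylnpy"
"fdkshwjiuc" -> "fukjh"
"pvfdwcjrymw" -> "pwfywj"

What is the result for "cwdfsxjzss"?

Looking at the pairs, the operation is to keep every other character starting from the first (positions 1st, 3rd, 5th, ...), then take characters alternately from the front and the back (1st, last, 2nd, 2nd-last, ...).
"cwdfsxjzss" → "cdsjs" → "csdjs".

csdjs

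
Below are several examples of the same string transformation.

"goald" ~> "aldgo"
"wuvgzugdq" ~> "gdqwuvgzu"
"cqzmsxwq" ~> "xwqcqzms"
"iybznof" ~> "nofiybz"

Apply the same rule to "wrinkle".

Each output is the input with this applied: move the last 3 characters to the front (rotate right by 3).
"wrinkle" → "klewrin".

klewrin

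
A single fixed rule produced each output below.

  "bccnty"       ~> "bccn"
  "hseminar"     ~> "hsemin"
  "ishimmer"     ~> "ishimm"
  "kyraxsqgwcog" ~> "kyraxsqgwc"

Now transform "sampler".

sampl

The rule is to delete the last 2 characters.
"sampler" → "sampl".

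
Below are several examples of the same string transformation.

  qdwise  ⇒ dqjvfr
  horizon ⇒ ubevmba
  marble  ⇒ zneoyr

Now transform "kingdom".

What's happening: shift every letter 13 places forward in the alphabet (wrapping around) — i.e. ROT13.
So "kingdom" becomes "xvatqbz".

xvatqbz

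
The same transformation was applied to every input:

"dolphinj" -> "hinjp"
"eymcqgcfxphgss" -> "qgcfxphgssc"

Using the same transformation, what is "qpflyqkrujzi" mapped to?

yqkrujzil

In each case the input is transformed by: delete the first 3 characters, then move the first character to the end.
For "qpflyqkrujzi", step one produces "lyqkrujzi"; step two turns that into "yqkrujzil".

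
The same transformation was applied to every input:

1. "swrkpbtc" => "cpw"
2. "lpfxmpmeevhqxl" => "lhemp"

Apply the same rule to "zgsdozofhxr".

Rule — reverse the string, then keep one character in every 3, starting at position 1 (positions 1st, 4th, 7th, ...).
"zgsdozofhxr" → "rxhfozodsgz" → "rfog".

rfog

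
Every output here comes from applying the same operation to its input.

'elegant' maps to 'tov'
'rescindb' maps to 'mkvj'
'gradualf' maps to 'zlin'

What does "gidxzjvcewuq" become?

qfrkey

The transformation: shift every letter 8 places forward in the alphabet (wrapping around), then keep every other character starting from the second (positions 2nd, 4th, 6th, ...).
On "gidxzjvcewuq": the first step gives "oqlfhrdkmecy", and the second then gives "qfrkey".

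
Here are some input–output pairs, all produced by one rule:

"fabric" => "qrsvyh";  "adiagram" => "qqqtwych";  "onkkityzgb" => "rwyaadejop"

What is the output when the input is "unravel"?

qubdhkl

The transformation: sort the characters into alphabetical order, then shift every letter 10 places backward in the alphabet (wrapping around).
"unravel" → "aelnruv" → "qubdhkl".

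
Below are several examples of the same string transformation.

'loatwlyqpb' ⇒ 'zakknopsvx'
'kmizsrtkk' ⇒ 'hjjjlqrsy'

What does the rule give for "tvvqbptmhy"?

The pattern: sort the characters into alphabetical order, then shift every letter 1 place backward in the alphabet (wrapping around).
On "tvvqbptmhy": the first step gives "bhmpqttvvy", and the second then gives "aglopssuux".

aglopssuux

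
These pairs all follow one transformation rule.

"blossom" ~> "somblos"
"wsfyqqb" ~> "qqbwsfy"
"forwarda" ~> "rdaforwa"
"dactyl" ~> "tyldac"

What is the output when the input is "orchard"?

Rule — move the last 3 characters to the front (rotate right by 3).
For "orchard" the result is "ardorch".

ardorch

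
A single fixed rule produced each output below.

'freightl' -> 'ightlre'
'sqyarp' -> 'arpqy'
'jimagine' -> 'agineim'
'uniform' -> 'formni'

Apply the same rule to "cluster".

The rule is to delete the first character, then move the first 2 characters to the end (rotate left by 2).
Applying both steps to "cluster": "luster", then "sterlu".
(Check on "jimagine": → "imagine" → "agineim" ✓)

sterlu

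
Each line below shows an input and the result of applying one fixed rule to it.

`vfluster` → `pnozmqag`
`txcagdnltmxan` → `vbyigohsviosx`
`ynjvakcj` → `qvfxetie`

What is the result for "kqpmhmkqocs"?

hchfljxnflk

The pattern: move the first 3 characters to the end (rotate left by 3), then shift every letter 5 places backward in the alphabet (wrapping around).
"kqpmhmkqocs" → "mhmkqocskqp" → "hchfljxnflk".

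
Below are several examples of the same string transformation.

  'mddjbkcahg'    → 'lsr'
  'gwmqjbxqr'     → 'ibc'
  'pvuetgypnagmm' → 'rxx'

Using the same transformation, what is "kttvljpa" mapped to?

ual

What's happening: shift every letter 11 places forward in the alphabet (wrapping around), then keep only the last 3 characters.
On "kttvljpa" that produces "ual".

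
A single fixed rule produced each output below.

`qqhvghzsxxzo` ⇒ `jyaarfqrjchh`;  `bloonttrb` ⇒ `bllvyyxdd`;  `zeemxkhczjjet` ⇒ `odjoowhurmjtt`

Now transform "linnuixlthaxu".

Each output is the input with this applied: move the last 2 characters to the front (rotate right by 2), then shift every letter 10 places forward in the alphabet (wrapping around).
"linnuixlthaxu" → "xulinnuixltha" → "hevsxxeshvdrk".

hevsxxeshvdrk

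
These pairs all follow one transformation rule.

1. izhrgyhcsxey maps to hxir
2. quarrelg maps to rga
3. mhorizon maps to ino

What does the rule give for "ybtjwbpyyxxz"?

Each output is the input with this applied: swap the front and back halves of the string, then keep one character in every 3, starting at position 1 (positions 1st, 4th, 7th, ...).
"ybtjwbpyyxxz" → "pyyxxzybtjwb" → "pxyj".

pxyj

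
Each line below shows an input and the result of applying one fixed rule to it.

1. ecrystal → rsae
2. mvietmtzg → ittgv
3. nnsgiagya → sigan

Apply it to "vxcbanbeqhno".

cabqnv

In each case the input is transformed by: move the first 2 characters to the end (rotate left by 2), then keep every other character starting from the first (positions 1st, 3rd, 5th, ...).
Starting from "vxcbanbeqhno": after the first operation, "cbanbeqhnovx"; after the second, "cabqnv".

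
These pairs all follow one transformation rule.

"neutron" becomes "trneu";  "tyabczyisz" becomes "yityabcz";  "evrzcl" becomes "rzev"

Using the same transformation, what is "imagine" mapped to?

Rule — delete the last 2 characters, then move the last 2 characters to the front (rotate right by 2).
"imagine" → "imagi" → "giima".
(Check on "tyabczyisz": → "tyabczyi" → "yityabcz" ✓)

giima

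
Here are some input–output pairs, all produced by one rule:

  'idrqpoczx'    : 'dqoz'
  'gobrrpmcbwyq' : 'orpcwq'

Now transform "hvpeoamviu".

Each output is the input with this applied: keep every other character starting from the second (positions 2nd, 4th, 6th, ...).
So "hvpeoamviu" becomes "veavu".

veavu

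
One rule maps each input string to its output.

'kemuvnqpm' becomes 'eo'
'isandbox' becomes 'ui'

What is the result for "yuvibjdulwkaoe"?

ooeui

Each output is the input with this applied: shift every letter 6 places backward in the alphabet (wrapping around), then keep only the vowels.
Starting from "yuvibjdulwkaoe": after the first operation, "sopcvdxofqeuiy"; after the second, "ooeui".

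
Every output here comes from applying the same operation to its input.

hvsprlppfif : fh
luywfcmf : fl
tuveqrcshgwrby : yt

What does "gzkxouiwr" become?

The rule is to move the first character to the end, then keep only the last 2 characters.
"gzkxouiwr" → "zkxouiwrg" → "rg".

rg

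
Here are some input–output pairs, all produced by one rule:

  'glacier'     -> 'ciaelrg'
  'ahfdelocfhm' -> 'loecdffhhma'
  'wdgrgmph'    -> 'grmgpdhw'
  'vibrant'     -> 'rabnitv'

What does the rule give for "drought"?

What's happening: take characters alternately from the front and the back (1st, last, 2nd, 2nd-last, ...), then reverse the string.
Starting from "drought": after the first operation, "dtrhogu"; after the second, "ugohrtd".

ugohrtd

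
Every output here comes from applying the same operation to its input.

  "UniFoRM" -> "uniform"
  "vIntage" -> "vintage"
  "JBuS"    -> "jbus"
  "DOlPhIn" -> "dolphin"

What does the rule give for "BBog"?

bbog

The pattern: convert every letter to lowercase.
"BBog" → "bbog".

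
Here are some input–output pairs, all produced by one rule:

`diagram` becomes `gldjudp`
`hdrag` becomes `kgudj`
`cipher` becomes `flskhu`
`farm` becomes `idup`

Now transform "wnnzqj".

zqqctm

The rule is to shift every letter 3 places forward in the alphabet (wrapping around).
Applying that to "wnnzqj" gives "zqqctm".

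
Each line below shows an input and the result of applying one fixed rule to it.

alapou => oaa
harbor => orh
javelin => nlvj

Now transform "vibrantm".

Rule — keep every other character starting from the first (positions 1st, 3rd, 5th, ...), then reverse the string.
So "vibrantm" becomes "tabv".

tabv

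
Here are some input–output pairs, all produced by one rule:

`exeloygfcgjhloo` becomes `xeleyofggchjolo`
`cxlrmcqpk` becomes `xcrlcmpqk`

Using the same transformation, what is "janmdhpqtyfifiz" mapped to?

ajmnhdqpytififz

The pattern: swap each adjacent pair of characters (1↔2, 3↔4, ...).
For "janmdhpqtyfifiz" the result is "ajmnhdqpytififz".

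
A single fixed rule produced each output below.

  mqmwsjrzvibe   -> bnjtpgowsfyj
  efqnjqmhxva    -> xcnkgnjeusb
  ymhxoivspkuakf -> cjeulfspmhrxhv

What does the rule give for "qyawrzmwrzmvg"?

dvxtowjtowjsn

The pattern: swap the first and last characters, then shift every letter 3 places backward in the alphabet (wrapping around).
Working it through for "qyawrzmwrzmvg": intermediate "gyawrzmwrzmvq", final "dvxtowjtowjsn".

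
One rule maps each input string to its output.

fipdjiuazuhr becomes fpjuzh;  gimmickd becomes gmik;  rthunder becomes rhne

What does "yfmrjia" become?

The rule is to keep every other character starting from the first (positions 1st, 3rd, 5th, ...).
So "yfmrjia" becomes "ymja".

ymja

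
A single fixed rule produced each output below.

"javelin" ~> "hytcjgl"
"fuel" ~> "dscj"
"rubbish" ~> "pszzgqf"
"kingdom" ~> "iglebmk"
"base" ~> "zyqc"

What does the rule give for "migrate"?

kgepyrc

Rule — shift every letter 2 places backward in the alphabet (wrapping around).
For "migrate" the result is "kgepyrc".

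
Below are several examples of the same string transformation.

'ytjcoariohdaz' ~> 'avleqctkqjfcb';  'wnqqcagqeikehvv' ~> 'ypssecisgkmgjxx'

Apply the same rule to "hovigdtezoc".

jqxkifvgbqe

The rule is to shift every letter 2 places forward in the alphabet (wrapping around).
Applying that to "hovigdtezoc" gives "jqxkifvgbqe".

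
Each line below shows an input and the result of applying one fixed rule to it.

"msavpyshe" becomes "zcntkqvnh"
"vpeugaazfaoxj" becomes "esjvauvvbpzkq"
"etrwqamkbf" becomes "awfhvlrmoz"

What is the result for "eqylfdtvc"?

The pattern: reverse the string, then shift every letter 5 places backward in the alphabet (wrapping around).
For "eqylfdtvc", step one produces "cvtdflyqe"; step two turns that into "xqoyagtlz".
(Check on "etrwqamkbf": → "fbkmaqwrte" → "awfhvlrmoz" ✓)

xqoyagtlz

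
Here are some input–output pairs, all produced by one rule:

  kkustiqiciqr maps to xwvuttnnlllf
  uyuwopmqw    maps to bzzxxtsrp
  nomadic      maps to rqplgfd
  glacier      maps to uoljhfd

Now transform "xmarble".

In each case the input is transformed by: sort the characters into reverse alphabetical order, then shift every letter 3 places forward in the alphabet (wrapping around).
"xmarble" → "xrmleba" → "aupohed".
(Check on "nomadic": → "onmidca" → "rqplgfd" ✓)

aupohed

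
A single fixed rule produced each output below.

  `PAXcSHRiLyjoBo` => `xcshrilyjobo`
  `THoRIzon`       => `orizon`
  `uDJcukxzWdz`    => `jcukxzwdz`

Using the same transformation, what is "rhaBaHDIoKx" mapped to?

abahdiokx

Looking at the pairs, the operation is to delete the first 2 characters, then convert every letter to lowercase.
"rhaBaHDIoKx" → "abahdiokx".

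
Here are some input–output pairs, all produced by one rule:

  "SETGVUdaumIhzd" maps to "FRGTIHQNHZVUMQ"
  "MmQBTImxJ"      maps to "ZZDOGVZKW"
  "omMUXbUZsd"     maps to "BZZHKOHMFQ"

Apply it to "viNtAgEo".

The rule is to shift every letter 13 places forward in the alphabet (wrapping around) — i.e. ROT13, then convert every letter to uppercase.
"viNtAgEo" → "ivAgNtRb" → "IVAGNTRB".

IVAGNTRB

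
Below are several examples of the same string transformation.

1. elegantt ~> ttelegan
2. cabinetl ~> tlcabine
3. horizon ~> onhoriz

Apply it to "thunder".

erthund

The transformation: move the last 2 characters to the front (rotate right by 2).
Applying that to "thunder" gives "erthund".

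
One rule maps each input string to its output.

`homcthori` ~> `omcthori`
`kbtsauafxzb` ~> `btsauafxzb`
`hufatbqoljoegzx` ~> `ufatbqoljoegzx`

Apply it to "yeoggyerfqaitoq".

eoggyerfqaitoq

What's happening: delete the first character.
For "yeoggyerfqaitoq" the result is "eoggyerfqaitoq".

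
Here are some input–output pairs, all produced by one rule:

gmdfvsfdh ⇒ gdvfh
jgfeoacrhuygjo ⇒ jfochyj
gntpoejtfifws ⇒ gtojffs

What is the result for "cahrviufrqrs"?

Rule — keep every other character starting from the first (positions 1st, 3rd, 5th, ...).
Doing the same to "cahrviufrqrs": "chvurr".

chvurr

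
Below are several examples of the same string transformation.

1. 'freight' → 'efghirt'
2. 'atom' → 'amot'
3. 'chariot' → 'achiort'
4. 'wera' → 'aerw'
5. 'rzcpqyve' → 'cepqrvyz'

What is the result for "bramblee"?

abbeelmr

Rule — sort the characters into alphabetical order.
Applying that to "bramblee" gives "abbeelmr".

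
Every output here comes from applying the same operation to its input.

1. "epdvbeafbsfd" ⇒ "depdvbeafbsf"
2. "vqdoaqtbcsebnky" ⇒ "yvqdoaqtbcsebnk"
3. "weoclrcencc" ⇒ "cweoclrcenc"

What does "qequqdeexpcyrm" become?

What's happening: move the last character to the front.
For "qequqdeexpcyrm" the result is "mqequqdeexpcyr".

mqequqdeexpcyr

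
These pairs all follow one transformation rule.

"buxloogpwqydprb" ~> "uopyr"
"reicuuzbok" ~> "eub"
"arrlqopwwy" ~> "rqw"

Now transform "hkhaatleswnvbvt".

What's happening: keep one character in every 3, starting at position 2 (positions 2nd, 5th, 8th, ...).
So "hkhaatleswnvbvt" becomes "kaenv".

kaenv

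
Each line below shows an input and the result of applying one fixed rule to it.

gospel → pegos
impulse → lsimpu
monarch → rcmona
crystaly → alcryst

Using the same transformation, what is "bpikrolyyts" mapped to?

ytbpikroly

The rule is to delete the last character, then move the last 2 characters to the front (rotate right by 2).
Applying both steps to "bpikrolyyts": "bpikrolyyt", then "ytbpikroly".
(Check on "gospel": → "gospe" → "pegos" ✓)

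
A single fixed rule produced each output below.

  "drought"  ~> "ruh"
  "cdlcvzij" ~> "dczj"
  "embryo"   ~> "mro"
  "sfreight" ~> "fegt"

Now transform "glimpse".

lms

The rule is to keep every other character starting from the second (positions 2nd, 4th, 6th, ...).
On "glimpse" that produces "lms".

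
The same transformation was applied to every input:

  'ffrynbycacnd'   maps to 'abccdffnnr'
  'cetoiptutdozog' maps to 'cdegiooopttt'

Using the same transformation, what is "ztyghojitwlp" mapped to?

In each case the input is transformed by: sort the characters into alphabetical order, then delete the last 2 characters.
Working it through for "ztyghojitwlp": intermediate "ghijlopttwyz", final "ghijlopttw".
(Check on "cetoiptutdozog": → "cdegioooptttuz" → "cdegiooopttt" ✓)

ghijlopttw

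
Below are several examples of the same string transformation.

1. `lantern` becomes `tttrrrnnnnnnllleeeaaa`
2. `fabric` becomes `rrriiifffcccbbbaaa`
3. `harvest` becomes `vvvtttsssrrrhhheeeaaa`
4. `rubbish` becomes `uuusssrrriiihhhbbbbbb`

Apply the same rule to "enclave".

What's happening: repeat every character 3 times, then sort the characters into reverse alphabetical order.
On "enclave": the first step gives "eeennnccclllaaavvveee", and the second then gives "vvvnnnllleeeeeecccaaa".

vvvnnnllleeeeeecccaaa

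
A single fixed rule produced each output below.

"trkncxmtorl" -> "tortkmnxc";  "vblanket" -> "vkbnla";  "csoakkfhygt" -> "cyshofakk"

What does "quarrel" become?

In each case the input is transformed by: delete the last 2 characters, then take characters alternately from the front and the back (1st, last, 2nd, 2nd-last, ...).
For "quarrel" the result is "qrura".
(Check on "csoakkfhygt": → "csoakkfhy" → "cyshofakk" ✓)

qrura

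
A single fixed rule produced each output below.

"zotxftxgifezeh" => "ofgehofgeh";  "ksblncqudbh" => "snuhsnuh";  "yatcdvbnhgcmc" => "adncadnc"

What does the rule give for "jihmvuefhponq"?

ivfoivfo

Looking at the pairs, the operation is to keep one character in every 3, starting at position 2 (positions 2nd, 5th, 8th, ...), then write the whole string twice.
For "jihmvuefhponq" the result is "ivfoivfo".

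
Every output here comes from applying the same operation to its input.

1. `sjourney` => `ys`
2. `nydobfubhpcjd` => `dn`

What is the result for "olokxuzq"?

qo

Rule — move the first character to the end, then keep only the last 2 characters.
Starting from "olokxuzq": after the first operation, "lokxuzqo"; after the second, "qo".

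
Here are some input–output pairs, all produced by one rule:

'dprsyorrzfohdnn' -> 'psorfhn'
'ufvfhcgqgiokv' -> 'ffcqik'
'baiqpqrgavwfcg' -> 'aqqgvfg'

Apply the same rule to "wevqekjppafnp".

The pattern: keep every other character starting from the second (positions 2nd, 4th, 6th, ...).
Applying that to "wevqekjppafnp" gives "eqkpan".

eqkpan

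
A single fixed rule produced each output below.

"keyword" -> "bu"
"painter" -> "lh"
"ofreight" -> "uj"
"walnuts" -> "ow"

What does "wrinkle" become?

lo

Looking at the pairs, the operation is to keep one character in every 3, starting at position 3 (positions 3rd, 6th, 9th, ...), then shift every letter 3 places forward in the alphabet (wrapping around).
On "wrinkle" that produces "lo".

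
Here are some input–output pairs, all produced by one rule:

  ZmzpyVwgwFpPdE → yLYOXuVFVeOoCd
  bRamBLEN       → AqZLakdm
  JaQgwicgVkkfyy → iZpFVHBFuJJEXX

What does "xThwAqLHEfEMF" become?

Each output is the input with this applied: shift every letter 1 place backward in the alphabet (wrapping around), then flip the case of every letter.
Starting from "xThwAqLHEfEMF": after the first operation, "wSgvZpKGDeDLE"; after the second, "WsGVzPkgdEdle".

WsGVzPkgdEdle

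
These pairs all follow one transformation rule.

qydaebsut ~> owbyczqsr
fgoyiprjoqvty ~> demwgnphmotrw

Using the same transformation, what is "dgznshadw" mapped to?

bexlqfybu

In each case the input is transformed by: shift every letter 2 places backward in the alphabet (wrapping around).
"dgznshadw" → "bexlqfybu".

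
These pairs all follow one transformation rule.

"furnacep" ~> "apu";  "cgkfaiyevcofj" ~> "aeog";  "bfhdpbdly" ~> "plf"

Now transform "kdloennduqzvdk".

edzkd

The pattern: keep one character in every 3, starting at position 2 (positions 2nd, 5th, 8th, ...), then move the first character to the end.
"kdloennduqzvdk" → "dedzk" → "edzkd".
(Check on "cgkfaiyevcofj": → "gaeo" → "aeog" ✓)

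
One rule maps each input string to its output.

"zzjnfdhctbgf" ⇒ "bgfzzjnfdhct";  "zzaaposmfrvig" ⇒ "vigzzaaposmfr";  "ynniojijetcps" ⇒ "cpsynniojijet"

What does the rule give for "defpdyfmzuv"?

The pattern: move the last 3 characters to the front (rotate right by 3).
On "defpdyfmzuv" that produces "zuvdefpdyfm".

zuvdefpdyfm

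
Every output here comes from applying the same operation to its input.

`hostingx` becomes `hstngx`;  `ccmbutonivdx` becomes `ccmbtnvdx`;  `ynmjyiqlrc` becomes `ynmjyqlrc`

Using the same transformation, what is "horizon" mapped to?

hrzn

Each output is the input with this applied: remove every vowel.
For "horizon" the result is "hrzn".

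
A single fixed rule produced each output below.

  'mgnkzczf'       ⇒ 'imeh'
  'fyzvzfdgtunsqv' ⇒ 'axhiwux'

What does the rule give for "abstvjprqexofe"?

dvltgqg

In each case the input is transformed by: shift every letter 2 places forward in the alphabet (wrapping around), then keep every other character starting from the second (positions 2nd, 4th, 6th, ...).
Working it through for "abstvjprqexofe": intermediate "cduvxlrtsgzqhg", final "dvltgqg".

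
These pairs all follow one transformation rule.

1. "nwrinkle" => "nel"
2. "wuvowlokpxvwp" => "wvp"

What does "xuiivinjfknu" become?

In each case the input is transformed by: swap each adjacent pair of characters (1↔2, 3↔4, ...), then keep only the last 3 characters.
For "xuiivinjfknu", step one produces "uxiiivjnkfun"; step two turns that into "fun".

fun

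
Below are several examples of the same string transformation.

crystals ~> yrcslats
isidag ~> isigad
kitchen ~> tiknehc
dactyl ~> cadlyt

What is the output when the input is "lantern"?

nalnret

The transformation: reverse the string, then move the last 3 characters to the front (rotate right by 3).
Doing the same to "lantern": "nalnret".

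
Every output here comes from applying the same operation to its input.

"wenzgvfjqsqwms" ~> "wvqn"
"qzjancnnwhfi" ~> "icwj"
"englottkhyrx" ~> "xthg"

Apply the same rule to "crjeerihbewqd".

qrbj

What's happening: keep one character in every 3, starting at position 3 (positions 3rd, 6th, 9th, ...), then swap the first and last characters.
For "crjeerihbewqd", step one produces "jrbq"; step two turns that into "qrbj".
(Check on "qzjancnnwhfi": → "jcwi" → "icwj" ✓)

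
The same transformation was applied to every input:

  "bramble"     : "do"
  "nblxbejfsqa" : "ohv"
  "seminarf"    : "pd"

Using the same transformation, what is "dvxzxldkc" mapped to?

aof

What's happening: keep one character in every 3, starting at position 3 (positions 3rd, 6th, 9th, ...), then shift every letter 3 places forward in the alphabet (wrapping around).
Working it through for "dvxzxldkc": intermediate "xlc", final "aof".
(Check on "seminarf": → "ma" → "pd" ✓)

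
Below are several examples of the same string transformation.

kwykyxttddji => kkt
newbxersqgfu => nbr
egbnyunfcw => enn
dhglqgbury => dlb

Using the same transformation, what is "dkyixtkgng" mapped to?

What's happening: delete the last 3 characters, then keep one character in every 3, starting at position 1 (positions 1st, 4th, 7th, ...).
Applying both steps to "dkyixtkgng": "dkyixtk", then "dik".

dik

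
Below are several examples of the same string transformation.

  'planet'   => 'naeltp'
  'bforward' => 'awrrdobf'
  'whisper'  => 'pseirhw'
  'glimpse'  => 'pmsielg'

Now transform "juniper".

pienruj

The pattern: move the last 3 characters to the front (rotate right by 3), then take characters alternately from the front and the back (1st, last, 2nd, 2nd-last, ...).
"juniper" → "perjuni" → "pienruj".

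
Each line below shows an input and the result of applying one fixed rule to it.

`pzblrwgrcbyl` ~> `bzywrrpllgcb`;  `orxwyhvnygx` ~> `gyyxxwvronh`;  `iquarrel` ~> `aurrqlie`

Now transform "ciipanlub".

aupnliicb

The pattern: sort the characters into reverse alphabetical order, then move the last character to the front.
So "ciipanlub" becomes "aupnliicb".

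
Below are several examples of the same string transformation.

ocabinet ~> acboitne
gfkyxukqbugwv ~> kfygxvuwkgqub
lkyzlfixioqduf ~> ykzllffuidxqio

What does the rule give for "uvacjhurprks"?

What's happening: move the first 2 characters to the end (rotate left by 2), then take characters alternately from the front and the back (1st, last, 2nd, 2nd-last, ...).
For "uvacjhurprks", step one produces "acjhurprksuv"; step two turns that into "avcujshkurrp".

avcujshkurrp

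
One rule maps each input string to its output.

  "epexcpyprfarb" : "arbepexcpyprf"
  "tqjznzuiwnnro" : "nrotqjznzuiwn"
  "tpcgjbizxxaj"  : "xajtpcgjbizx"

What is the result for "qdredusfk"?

Looking at the pairs, the operation is to move the last 3 characters to the front (rotate right by 3).
So "qdredusfk" becomes "sfkqdredu".

sfkqdredu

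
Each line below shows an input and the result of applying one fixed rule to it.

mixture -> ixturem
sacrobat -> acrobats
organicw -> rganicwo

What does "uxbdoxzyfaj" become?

Each output is the input with this applied: move the first character to the end.
For "uxbdoxzyfaj" the result is "xbdoxzyfaju".

xbdoxzyfaju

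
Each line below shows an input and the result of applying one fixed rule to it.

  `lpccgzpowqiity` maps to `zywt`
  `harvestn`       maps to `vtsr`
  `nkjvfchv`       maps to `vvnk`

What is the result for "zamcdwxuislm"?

In each case the input is transformed by: sort the characters into reverse alphabetical order, then keep only the first 4 characters.
"zamcdwxuislm" → "zxwusmmlidca" → "zxwu".

zxwu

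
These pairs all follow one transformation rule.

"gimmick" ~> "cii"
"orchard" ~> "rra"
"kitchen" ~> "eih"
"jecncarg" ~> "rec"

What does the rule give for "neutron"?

oer

In each case the input is transformed by: move the last 2 characters to the front (rotate right by 2), then keep one character in every 3, starting at position 1 (positions 1st, 4th, 7th, ...).
Starting from "neutron": after the first operation, "onneutr"; after the second, "oer".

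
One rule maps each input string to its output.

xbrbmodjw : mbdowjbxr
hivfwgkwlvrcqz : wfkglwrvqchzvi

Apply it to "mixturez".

utermzxi

What's happening: move the first 3 characters to the end (rotate left by 3), then swap each adjacent pair of characters (1↔2, 3↔4, ...).
For "mixturez", step one produces "turezmix"; step two turns that into "utermzxi".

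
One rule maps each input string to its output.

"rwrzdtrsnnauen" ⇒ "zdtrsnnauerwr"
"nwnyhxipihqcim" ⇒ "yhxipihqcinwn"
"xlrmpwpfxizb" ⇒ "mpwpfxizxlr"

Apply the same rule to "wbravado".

Rule — delete the last character, then move the first 3 characters to the end (rotate left by 3).
For "wbravado", step one produces "wbravad"; step two turns that into "avadwbr".

avadwbr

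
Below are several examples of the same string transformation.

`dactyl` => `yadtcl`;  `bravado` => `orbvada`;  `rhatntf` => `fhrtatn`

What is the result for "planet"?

elpnat

The transformation: swap each adjacent pair of characters (1↔2, 3↔4, ...), then move the last character to the front.
Working it through for "planet": intermediate "lpnate", final "elpnat".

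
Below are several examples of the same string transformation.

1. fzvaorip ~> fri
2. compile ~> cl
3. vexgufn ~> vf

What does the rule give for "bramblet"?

The rule is to swap each adjacent pair of characters (1↔2, 3↔4, ...), then keep one character in every 3, starting at position 2 (positions 2nd, 5th, 8th, ...).
On "bramblet": the first step gives "rbmalbte", and the second then gives "ble".

ble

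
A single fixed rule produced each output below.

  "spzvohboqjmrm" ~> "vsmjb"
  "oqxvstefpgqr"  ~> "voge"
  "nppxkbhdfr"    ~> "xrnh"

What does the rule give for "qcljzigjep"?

qpjg

The rule is to keep one character in every 3, starting at position 1 (positions 1st, 4th, 7th, ...), then sort the characters into reverse alphabetical order.
Starting from "qcljzigjep": after the first operation, "qjgp"; after the second, "qpjg".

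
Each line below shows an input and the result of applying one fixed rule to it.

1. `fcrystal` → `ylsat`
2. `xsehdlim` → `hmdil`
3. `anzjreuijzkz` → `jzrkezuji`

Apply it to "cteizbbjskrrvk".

ikzvbrbrjks

Each output is the input with this applied: delete the first 3 characters, then take characters alternately from the front and the back (1st, last, 2nd, 2nd-last, ...).
Starting from "cteizbbjskrrvk": after the first operation, "izbbjskrrvk"; after the second, "ikzvbrbrjks".
(Check on "anzjreuijzkz": → "jreuijzkz" → "jzrkezuji" ✓)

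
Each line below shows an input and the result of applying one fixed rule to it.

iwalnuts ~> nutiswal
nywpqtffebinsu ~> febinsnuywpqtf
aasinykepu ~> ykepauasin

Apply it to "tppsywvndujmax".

ndujmatxppsywv

The pattern: swap the first and last characters, then swap the front and back halves of the string.
For "tppsywvndujmax", step one produces "xppsywvndujmat"; step two turns that into "ndujmatxppsywv".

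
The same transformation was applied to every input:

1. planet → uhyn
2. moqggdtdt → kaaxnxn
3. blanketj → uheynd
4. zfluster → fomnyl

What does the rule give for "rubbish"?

vvcmb

The rule is to shift every letter 6 places backward in the alphabet (wrapping around), then delete the first 2 characters.
Applying both steps to "rubbish": "lovvcmb", then "vvcmb".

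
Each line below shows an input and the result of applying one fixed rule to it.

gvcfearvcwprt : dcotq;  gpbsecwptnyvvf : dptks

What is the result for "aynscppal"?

xpm

The transformation: keep one character in every 3, starting at position 1 (positions 1st, 4th, 7th, ...), then shift every letter 3 places backward in the alphabet (wrapping around).
For "aynscppal" the result is "xpm".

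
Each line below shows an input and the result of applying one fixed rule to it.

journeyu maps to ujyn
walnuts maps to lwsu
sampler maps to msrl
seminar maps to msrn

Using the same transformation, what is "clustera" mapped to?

ucrt

The transformation: keep every other character starting from the first (positions 1st, 3rd, 5th, ...), then swap each adjacent pair of characters (1↔2, 3↔4, ...).
Applying both steps to "clustera": "cutr", then "ucrt".
(Check on "sampler": → "smlr" → "msrl" ✓)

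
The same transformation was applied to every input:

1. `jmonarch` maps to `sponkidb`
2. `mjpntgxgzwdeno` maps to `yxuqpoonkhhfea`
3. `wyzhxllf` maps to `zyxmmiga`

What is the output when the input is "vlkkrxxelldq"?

Rule — shift every letter 1 place forward in the alphabet (wrapping around), then sort the characters into reverse alphabetical order.
"vlkkrxxelldq" → "wmllsyyfmmer" → "yywsrmmmllfe".
(Check on "mjpntgxgzwdeno": → "nkqouhyhaxefop" → "yxuqpoonkhhfea" ✓)

yywsrmmmllfe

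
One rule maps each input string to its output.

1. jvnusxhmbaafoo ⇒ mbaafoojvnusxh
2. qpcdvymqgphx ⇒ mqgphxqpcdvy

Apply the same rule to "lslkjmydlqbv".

ydlqbvlslkjm

Rule — swap the front and back halves of the string.
For "lslkjmydlqbv" the result is "ydlqbvlslkjm".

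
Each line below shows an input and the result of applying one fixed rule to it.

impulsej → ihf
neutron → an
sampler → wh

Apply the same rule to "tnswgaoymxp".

Rule — keep one character in every 3, starting at position 2 (positions 2nd, 5th, 8th, ...), then shift every letter 4 places backward in the alphabet (wrapping around).
For "tnswgaoymxp" the result is "jcul".

jcul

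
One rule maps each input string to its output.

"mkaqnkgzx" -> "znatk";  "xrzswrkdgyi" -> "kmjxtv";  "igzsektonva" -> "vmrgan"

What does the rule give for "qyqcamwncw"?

What's happening: shift every letter 13 places forward in the alphabet (wrapping around) — i.e. ROT13, then keep every other character starting from the first (positions 1st, 3rd, 5th, ...).
Applying both steps to "qyqcamwncw": "dldpnzjapj", then "ddnjp".

ddnjp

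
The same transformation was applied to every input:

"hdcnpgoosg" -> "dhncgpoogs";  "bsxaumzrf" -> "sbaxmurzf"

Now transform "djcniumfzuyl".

The transformation: swap each adjacent pair of characters (1↔2, 3↔4, ...).
For "djcniumfzuyl" the result is "jdncuifmuzly".

jdncuifmuzly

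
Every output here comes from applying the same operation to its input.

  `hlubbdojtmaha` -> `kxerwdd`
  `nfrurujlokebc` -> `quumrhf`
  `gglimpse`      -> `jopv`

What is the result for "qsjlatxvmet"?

The pattern: keep every other character starting from the first (positions 1st, 3rd, 5th, ...), then shift every letter 3 places forward in the alphabet (wrapping around).
Applying both steps to "qsjlatxvmet": "qjaxmt", then "tmdapw".

tmdapw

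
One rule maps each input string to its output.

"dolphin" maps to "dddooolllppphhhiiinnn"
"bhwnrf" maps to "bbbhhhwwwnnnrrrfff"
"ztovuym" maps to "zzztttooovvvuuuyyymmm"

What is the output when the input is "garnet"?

Looking at the pairs, the operation is to repeat every character 3 times.
On "garnet" that produces "gggaaarrrnnneeettt".

gggaaarrrnnneeettt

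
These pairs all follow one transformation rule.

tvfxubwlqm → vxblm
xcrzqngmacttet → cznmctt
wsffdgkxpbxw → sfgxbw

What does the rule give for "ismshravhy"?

The rule is to keep every other character starting from the second (positions 2nd, 4th, 6th, ...).
For "ismshravhy" the result is "ssrvy".

ssrvy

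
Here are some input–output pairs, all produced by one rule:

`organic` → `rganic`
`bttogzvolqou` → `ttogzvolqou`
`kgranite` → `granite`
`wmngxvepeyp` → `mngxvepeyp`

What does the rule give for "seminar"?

Each output is the input with this applied: delete the first character.
On "seminar" that produces "eminar".

eminar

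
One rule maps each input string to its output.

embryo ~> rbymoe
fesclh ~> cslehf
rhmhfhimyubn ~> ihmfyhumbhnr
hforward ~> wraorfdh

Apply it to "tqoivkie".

In each case the input is transformed by: swap the front and back halves of the string, then take characters alternately from the front and the back (1st, last, 2nd, 2nd-last, ...).
Working it through for "tqoivkie": intermediate "vkietqoi", final "vikoiqet".

vikoiqet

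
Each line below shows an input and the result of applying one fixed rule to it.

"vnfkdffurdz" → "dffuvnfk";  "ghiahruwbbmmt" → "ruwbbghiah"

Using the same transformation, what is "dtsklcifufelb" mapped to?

cifufdtskl

The transformation: delete the last 3 characters, then swap the front and back halves of the string.
Starting from "dtsklcifufelb": after the first operation, "dtsklcifuf"; after the second, "cifufdtskl".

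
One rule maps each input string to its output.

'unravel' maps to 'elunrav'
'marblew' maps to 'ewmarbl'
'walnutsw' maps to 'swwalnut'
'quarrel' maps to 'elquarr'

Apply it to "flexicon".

onflexic

What's happening: move the last 2 characters to the front (rotate right by 2).
"flexicon" → "onflexic".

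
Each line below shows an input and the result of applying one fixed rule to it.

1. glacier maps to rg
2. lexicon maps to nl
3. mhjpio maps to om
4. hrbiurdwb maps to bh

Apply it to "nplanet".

tn

The transformation: move the last character to the front, then keep only the first 2 characters.
Starting from "nplanet": after the first operation, "tnplane"; after the second, "tn".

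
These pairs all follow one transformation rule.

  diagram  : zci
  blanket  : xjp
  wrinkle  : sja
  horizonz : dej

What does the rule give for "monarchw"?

Rule — keep one character in every 3, starting at position 1 (positions 1st, 4th, 7th, ...), then shift every letter 4 places backward in the alphabet (wrapping around).
On "monarchw": the first step gives "mah", and the second then gives "iwd".

iwd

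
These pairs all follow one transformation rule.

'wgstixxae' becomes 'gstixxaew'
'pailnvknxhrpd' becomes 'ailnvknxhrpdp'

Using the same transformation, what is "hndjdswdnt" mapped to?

ndjdswdnth

The transformation: move the first character to the end.
Doing the same to "hndjdswdnt": "ndjdswdnth".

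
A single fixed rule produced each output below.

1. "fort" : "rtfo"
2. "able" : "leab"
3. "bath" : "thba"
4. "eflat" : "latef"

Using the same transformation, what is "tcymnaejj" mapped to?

In each case the input is transformed by: move the first 2 characters to the end (rotate left by 2).
Applying that to "tcymnaejj" gives "ymnaejjtc".

ymnaejjtc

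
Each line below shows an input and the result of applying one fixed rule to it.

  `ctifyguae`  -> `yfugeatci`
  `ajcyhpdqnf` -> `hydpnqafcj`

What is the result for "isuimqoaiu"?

mioqiaiuus

Looking at the pairs, the operation is to move the first 3 characters to the end (rotate left by 3), then swap each adjacent pair of characters (1↔2, 3↔4, ...).
Working it through for "isuimqoaiu": intermediate "imqoaiuisu", final "mioqiaiuus".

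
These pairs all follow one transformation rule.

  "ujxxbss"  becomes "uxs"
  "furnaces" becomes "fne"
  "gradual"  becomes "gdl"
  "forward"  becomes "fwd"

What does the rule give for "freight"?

fit

The pattern: keep one character in every 3, starting at position 1 (positions 1st, 4th, 7th, ...).
On "freight" that produces "fit".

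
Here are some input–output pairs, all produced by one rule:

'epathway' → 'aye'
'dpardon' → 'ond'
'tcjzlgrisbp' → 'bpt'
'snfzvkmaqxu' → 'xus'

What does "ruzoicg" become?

The pattern: move the first character to the end, then keep only the last 3 characters.
For "ruzoicg", step one produces "uzoicgr"; step two turns that into "cgr".

cgr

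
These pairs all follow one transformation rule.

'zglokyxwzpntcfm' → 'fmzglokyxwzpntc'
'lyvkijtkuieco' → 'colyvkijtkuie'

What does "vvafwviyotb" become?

tbvvafwviyo

Looking at the pairs, the operation is to move the last 2 characters to the front (rotate right by 2).
So "vvafwviyotb" becomes "tbvvafwviyo".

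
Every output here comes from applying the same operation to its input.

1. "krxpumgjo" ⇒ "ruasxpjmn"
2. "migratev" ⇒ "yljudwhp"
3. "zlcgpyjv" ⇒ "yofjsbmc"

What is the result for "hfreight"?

wiuhljkk

Rule — swap the first and last characters, then shift every letter 3 places forward in the alphabet (wrapping around).
Applying that to "hfreight" gives "wiuhljkk".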